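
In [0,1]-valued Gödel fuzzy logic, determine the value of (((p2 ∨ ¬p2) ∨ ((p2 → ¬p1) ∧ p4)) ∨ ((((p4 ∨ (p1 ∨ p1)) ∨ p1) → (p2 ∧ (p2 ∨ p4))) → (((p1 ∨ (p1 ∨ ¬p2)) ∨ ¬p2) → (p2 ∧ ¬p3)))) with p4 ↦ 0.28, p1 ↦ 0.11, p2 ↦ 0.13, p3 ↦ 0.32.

¬p2: Gödel ¬ of 0.13 = 0 (operand ≠ 0)
(p2 ∨ ¬p2) = max(0.13, 0) = 0.13
¬p1: Gödel ¬ of 0.11 = 0 (operand ≠ 0)
(p2 → ¬p1): 0.13 > 0, so result = 0
((p2 → ¬p1) ∧ p4) = min(0, 0.28) = 0
((p2 ∨ ¬p2) ∨ ((p2 → ¬p1) ∧ p4)) = max(0.13, 0) = 0.13
(p1 ∨ p1) = max(0.11, 0.11) = 0.11
(p4 ∨ (p1 ∨ p1)) = max(0.28, 0.11) = 0.28
((p4 ∨ (p1 ∨ p1)) ∨ p1) = max(0.28, 0.11) = 0.28
(p2 ∨ p4) = max(0.13, 0.28) = 0.28
(p2 ∧ (p2 ∨ p4)) = min(0.13, 0.28) = 0.13
(((p4 ∨ (p1 ∨ p1)) ∨ p1) → (p2 ∧ (p2 ∨ p4))): 0.28 > 0.13, so result = 0.13
¬p2: Gödel ¬ of 0.13 = 0 (operand ≠ 0)
(p1 ∨ ¬p2) = max(0.11, 0) = 0.11
(p1 ∨ (p1 ∨ ¬p2)) = max(0.11, 0.11) = 0.11
¬p2: Gödel ¬ of 0.13 = 0 (operand ≠ 0)
((p1 ∨ (p1 ∨ ¬p2)) ∨ ¬p2) = max(0.11, 0) = 0.11
¬p3: Gödel ¬ of 0.32 = 0 (operand ≠ 0)
(p2 ∧ ¬p3) = min(0.13, 0) = 0
(((p1 ∨ (p1 ∨ ¬p2)) ∨ ¬p2) → (p2 ∧ ¬p3)): 0.11 > 0, so result = 0
((((p4 ∨ (p1 ∨ p1)) ∨ p1) → (p2 ∧ (p2 ∨ p4))) → (((p1 ∨ (p1 ∨ ¬p2)) ∨ ¬p2) → (p2 ∧ ¬p3))): 0.13 > 0, so result = 0
(((p2 ∨ ¬p2) ∨ ((p2 → ¬p1) ∧ p4)) ∨ ((((p4 ∨ (p1 ∨ p1)) ∨ p1) → (p2 ∧ (p2 ∨ p4))) → (((p1 ∨ (p1 ∨ ¬p2)) ∨ ¬p2) → (p2 ∧ ¬p3)))) = max(0.13, 0) = 0.13

0.13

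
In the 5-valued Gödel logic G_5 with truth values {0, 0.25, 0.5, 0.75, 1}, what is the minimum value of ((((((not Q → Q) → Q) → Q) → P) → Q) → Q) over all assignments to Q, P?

0.25

The minimum is attained at Q = 0.25, P = 0:
  not Q: Gödel ¬ of 0.25 = 0 (operand ≠ 0)
  (not Q → Q): 0 ≤ 0.25, so result = 1
  ((not Q → Q) → Q): 1 > 0.25, so result = 0.25
  (((not Q → Q) → Q) → Q): 0.25 ≤ 0.25, so result = 1
  ((((not Q → Q) → Q) → Q) → P): 1 > 0, so result = 0
  (((((not Q → Q) → Q) → Q) → P) → Q): 0 ≤ 0.25, so result = 1
  ((((((not Q → Q) → Q) → Q) → P) → Q) → Q): 1 > 0.25, so result = 0.25
Checking all 25 assignments confirms none give a value below 0.25.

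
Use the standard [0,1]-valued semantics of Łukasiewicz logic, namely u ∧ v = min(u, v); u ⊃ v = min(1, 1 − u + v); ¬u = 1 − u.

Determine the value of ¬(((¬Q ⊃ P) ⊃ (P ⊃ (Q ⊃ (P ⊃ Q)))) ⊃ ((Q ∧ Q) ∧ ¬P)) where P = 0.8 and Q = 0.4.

0.80

¬Q: Łukasiewicz ¬ gives 1 − 0.4 = 0.6
(¬Q ⊃ P): min(1, 1 − 0.6 + 0.8) = 1
(P ⊃ Q): min(1, 1 − 0.8 + 0.4) = 0.6
(Q ⊃ (P ⊃ Q)): min(1, 1 − 0.4 + 0.6) = 1
(P ⊃ (Q ⊃ (P ⊃ Q))): min(1, 1 − 0.8 + 1) = 1
((¬Q ⊃ P) ⊃ (P ⊃ (Q ⊃ (P ⊃ Q)))): min(1, 1 − 1 + 1) = 1
(Q ∧ Q) = min(0.4, 0.4) = 0.4
¬P: Łukasiewicz ¬ gives 1 − 0.8 = 0.2
((Q ∧ Q) ∧ ¬P) = min(0.4, 0.2) = 0.2
(((¬Q ⊃ P) ⊃ (P ⊃ (Q ⊃ (P ⊃ Q)))) ⊃ ((Q ∧ Q) ∧ ¬P)): min(1, 1 − 1 + 0.2) = 0.2
¬(((¬Q ⊃ P) ⊃ (P ⊃ (Q ⊃ (P ⊃ Q)))) ⊃ ((Q ∧ Q) ∧ ¬P)): Łukasiewicz ¬ gives 1 − 0.2 = 0.8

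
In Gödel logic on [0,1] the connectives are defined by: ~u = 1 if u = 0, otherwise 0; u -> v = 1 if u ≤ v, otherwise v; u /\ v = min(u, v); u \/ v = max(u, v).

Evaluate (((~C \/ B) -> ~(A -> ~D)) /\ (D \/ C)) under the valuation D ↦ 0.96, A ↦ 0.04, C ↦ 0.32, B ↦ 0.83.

~C: Gödel ¬ of 0.32 = 0 (operand ≠ 0)
(~C \/ B) = max(0, 0.83) = 0.83
~D: Gödel ¬ of 0.96 = 0 (operand ≠ 0)
(A -> ~D): 0.04 > 0, so result = 0
~(A -> ~D): Gödel ¬ of 0 = 1 (operand is 0)
((~C \/ B) -> ~(A -> ~D)): 0.83 ≤ 1, so result = 1
(D \/ C) = max(0.96, 0.32) = 0.96
(((~C \/ B) -> ~(A -> ~D)) /\ (D \/ C)) = min(1, 0.96) = 0.96

0.96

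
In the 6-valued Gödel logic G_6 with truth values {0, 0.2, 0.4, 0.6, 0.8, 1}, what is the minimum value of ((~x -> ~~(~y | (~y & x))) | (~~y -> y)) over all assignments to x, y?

The minimum is attained at x = 0, y = 0.2:
  ~x: Gödel ¬ of 0 = 1 (operand is 0)
  ~y: Gödel ¬ of 0.2 = 0 (operand ≠ 0)
  ~y: Gödel ¬ of 0.2 = 0 (operand ≠ 0)
  (~y & x) = min(0, 0) = 0
  (~y | (~y & x)) = max(0, 0) = 0
  ~(~y | (~y & x)): Gödel ¬ of 0 = 1 (operand is 0)
  ~~(~y | (~y & x)): Gödel ¬ of 1 = 0 (operand ≠ 0)
  (~x -> ~~(~y | (~y & x))): 1 > 0, so result = 0
  ~y: Gödel ¬ of 0.2 = 0 (operand ≠ 0)
  ~~y: Gödel ¬ of 0 = 1 (operand is 0)
  (~~y -> y): 1 > 0.2, so result = 0.2
  ((~x -> ~~(~y | (~y & x))) | (~~y -> y)) = max(0, 0.2) = 0.2
Checking all 36 assignments confirms none give a value below 0.20.

0.20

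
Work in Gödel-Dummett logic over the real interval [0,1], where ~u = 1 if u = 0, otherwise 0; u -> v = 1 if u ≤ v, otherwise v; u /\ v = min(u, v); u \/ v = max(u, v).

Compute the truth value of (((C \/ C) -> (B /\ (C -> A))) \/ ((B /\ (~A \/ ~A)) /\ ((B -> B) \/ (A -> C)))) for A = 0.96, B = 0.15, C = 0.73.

(C \/ C) = max(0.73, 0.73) = 0.73
(C -> A): 0.73 ≤ 0.96, so result = 1
(B /\ (C -> A)) = min(0.15, 1) = 0.15
((C \/ C) -> (B /\ (C -> A))): 0.73 > 0.15, so result = 0.15
~A: Gödel ¬ of 0.96 = 0 (operand ≠ 0)
~A: Gödel ¬ of 0.96 = 0 (operand ≠ 0)
(~A \/ ~A) = max(0, 0) = 0
(B /\ (~A \/ ~A)) = min(0.15, 0) = 0
(B -> B): 0.15 ≤ 0.15, so result = 1
(A -> C): 0.96 > 0.73, so result = 0.73
((B -> B) \/ (A -> C)) = max(1, 0.73) = 1
((B /\ (~A \/ ~A)) /\ ((B -> B) \/ (A -> C))) = min(0, 1) = 0
(((C \/ C) -> (B /\ (C -> A))) \/ ((B /\ (~A \/ ~A)) /\ ((B -> B) \/ (A -> C)))) = max(0.15, 0) = 0.15

0.15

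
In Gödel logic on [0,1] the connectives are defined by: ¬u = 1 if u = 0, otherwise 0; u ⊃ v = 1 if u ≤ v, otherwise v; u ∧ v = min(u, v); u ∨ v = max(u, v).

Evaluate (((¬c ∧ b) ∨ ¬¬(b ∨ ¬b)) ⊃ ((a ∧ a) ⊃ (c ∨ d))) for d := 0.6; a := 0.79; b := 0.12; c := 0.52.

0.60

¬c: Gödel ¬ of 0.52 = 0 (operand ≠ 0)
(¬c ∧ b) = min(0, 0.12) = 0
¬b: Gödel ¬ of 0.12 = 0 (operand ≠ 0)
(b ∨ ¬b) = max(0.12, 0) = 0.12
¬(b ∨ ¬b): Gödel ¬ of 0.12 = 0 (operand ≠ 0)
¬¬(b ∨ ¬b): Gödel ¬ of 0 = 1 (operand is 0)
((¬c ∧ b) ∨ ¬¬(b ∨ ¬b)) = max(0, 1) = 1
(a ∧ a) = min(0.79, 0.79) = 0.79
(c ∨ d) = max(0.52, 0.6) = 0.6
((a ∧ a) ⊃ (c ∨ d)): 0.79 > 0.6, so result = 0.6
(((¬c ∧ b) ∨ ¬¬(b ∨ ¬b)) ⊃ ((a ∧ a) ⊃ (c ∨ d))): 1 > 0.6, so result = 0.6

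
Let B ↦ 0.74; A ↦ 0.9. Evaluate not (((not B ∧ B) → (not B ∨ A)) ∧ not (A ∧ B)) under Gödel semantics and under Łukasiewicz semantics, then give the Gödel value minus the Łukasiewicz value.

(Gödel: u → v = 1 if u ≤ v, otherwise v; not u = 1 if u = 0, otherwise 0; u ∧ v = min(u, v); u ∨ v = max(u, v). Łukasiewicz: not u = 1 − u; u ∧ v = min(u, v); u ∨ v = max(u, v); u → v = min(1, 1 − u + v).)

0.26

Gödel evaluation:
  not B: Gödel ¬ of 0.74 = 0 (operand ≠ 0)
  (not B ∧ B) = min(0, 0.74) = 0
  not B: Gödel ¬ of 0.74 = 0 (operand ≠ 0)
  (not B ∨ A) = max(0, 0.9) = 0.9
  ((not B ∧ B) → (not B ∨ A)): 0 ≤ 0.9, so result = 1
  (A ∧ B) = min(0.9, 0.74) = 0.74
  not (A ∧ B): Gödel ¬ of 0.74 = 0 (operand ≠ 0)
  (((not B ∧ B) → (not B ∨ A)) ∧ not (A ∧ B)) = min(1, 0) = 0
  not (((not B ∧ B) → (not B ∨ A)) ∧ not (A ∧ B)): Gödel ¬ of 0 = 1 (operand is 0)
  Gödel value = 1
Łukasiewicz evaluation:
  not B: Łukasiewicz ¬ gives 1 − 0.74 = 0.26
  (not B ∧ B) = min(0.26, 0.74) = 0.26
  not B: Łukasiewicz ¬ gives 1 − 0.74 = 0.26
  (not B ∨ A) = max(0.26, 0.9) = 0.9
  ((not B ∧ B) → (not B ∨ A)): min(1, 1 − 0.26 + 0.9) = 1
  (A ∧ B) = min(0.9, 0.74) = 0.74
  not (A ∧ B): Łukasiewicz ¬ gives 1 − 0.74 = 0.26
  (((not B ∧ B) → (not B ∨ A)) ∧ not (A ∧ B)) = min(1, 0.26) = 0.26
  not (((not B ∧ B) → (not B ∨ A)) ∧ not (A ∧ B)): Łukasiewicz ¬ gives 1 − 0.26 = 0.74
  Łukasiewicz value = 0.74
Difference: 1 − 0.74 = 0.26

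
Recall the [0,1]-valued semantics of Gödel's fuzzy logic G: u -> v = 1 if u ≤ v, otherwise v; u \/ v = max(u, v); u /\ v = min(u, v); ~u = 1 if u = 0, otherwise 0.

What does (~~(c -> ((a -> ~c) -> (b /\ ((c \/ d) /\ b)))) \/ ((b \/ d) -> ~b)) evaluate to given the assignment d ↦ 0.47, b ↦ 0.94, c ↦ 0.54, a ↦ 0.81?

1.00

~c: Gödel ¬ of 0.54 = 0 (operand ≠ 0)
(a -> ~c): 0.81 > 0, so result = 0
(c \/ d) = max(0.54, 0.47) = 0.54
((c \/ d) /\ b) = min(0.54, 0.94) = 0.54
(b /\ ((c \/ d) /\ b)) = min(0.94, 0.54) = 0.54
((a -> ~c) -> (b /\ ((c \/ d) /\ b))): 0 ≤ 0.54, so result = 1
(c -> ((a -> ~c) -> (b /\ ((c \/ d) /\ b)))): 0.54 ≤ 1, so result = 1
~(c -> ((a -> ~c) -> (b /\ ((c \/ d) /\ b)))): Gödel ¬ of 1 = 0 (operand ≠ 0)
~~(c -> ((a -> ~c) -> (b /\ ((c \/ d) /\ b)))): Gödel ¬ of 0 = 1 (operand is 0)
(b \/ d) = max(0.94, 0.47) = 0.94
~b: Gödel ¬ of 0.94 = 0 (operand ≠ 0)
((b \/ d) -> ~b): 0.94 > 0, so result = 0
(~~(c -> ((a -> ~c) -> (b /\ ((c \/ d) /\ b)))) \/ ((b \/ d) -> ~b)) = max(1, 0) = 1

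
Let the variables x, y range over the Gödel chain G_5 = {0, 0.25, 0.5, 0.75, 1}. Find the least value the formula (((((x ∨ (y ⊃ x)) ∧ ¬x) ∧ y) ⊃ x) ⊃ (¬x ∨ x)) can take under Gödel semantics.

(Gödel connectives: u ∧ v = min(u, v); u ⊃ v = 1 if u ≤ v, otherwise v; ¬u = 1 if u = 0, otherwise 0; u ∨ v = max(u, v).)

0.25

The minimum is attained at x = 0.25, y = 0:
  (y ⊃ x): 0 ≤ 0.25, so result = 1
  (x ∨ (y ⊃ x)) = max(0.25, 1) = 1
  ¬x: Gödel ¬ of 0.25 = 0 (operand ≠ 0)
  ((x ∨ (y ⊃ x)) ∧ ¬x) = min(1, 0) = 0
  (((x ∨ (y ⊃ x)) ∧ ¬x) ∧ y) = min(0, 0) = 0
  ((((x ∨ (y ⊃ x)) ∧ ¬x) ∧ y) ⊃ x): 0 ≤ 0.25, so result = 1
  ¬x: Gödel ¬ of 0.25 = 0 (operand ≠ 0)
  (¬x ∨ x) = max(0, 0.25) = 0.25
  (((((x ∨ (y ⊃ x)) ∧ ¬x) ∧ y) ⊃ x) ⊃ (¬x ∨ x)): 1 > 0.25, so result = 0.25
Checking all 25 assignments confirms none give a value below 0.25.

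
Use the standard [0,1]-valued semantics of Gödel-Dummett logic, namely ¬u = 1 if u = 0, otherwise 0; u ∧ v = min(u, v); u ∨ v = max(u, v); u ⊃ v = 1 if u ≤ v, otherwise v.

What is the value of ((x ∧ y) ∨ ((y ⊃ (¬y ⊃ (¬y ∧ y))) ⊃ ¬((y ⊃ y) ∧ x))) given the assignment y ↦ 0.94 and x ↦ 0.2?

(x ∧ y) = min(0.2, 0.94) = 0.2
¬y: Gödel ¬ of 0.94 = 0 (operand ≠ 0)
¬y: Gödel ¬ of 0.94 = 0 (operand ≠ 0)
(¬y ∧ y) = min(0, 0.94) = 0
(¬y ⊃ (¬y ∧ y)): 0 ≤ 0, so result = 1
(y ⊃ (¬y ⊃ (¬y ∧ y))): 0.94 ≤ 1, so result = 1
(y ⊃ y): 0.94 ≤ 0.94, so result = 1
((y ⊃ y) ∧ x) = min(1, 0.2) = 0.2
¬((y ⊃ y) ∧ x): Gödel ¬ of 0.2 = 0 (operand ≠ 0)
((y ⊃ (¬y ⊃ (¬y ∧ y))) ⊃ ¬((y ⊃ y) ∧ x)): 1 > 0, so result = 0
((x ∧ y) ∨ ((y ⊃ (¬y ⊃ (¬y ∧ y))) ⊃ ¬((y ⊃ y) ∧ x))) = max(0.2, 0) = 0.2

0.20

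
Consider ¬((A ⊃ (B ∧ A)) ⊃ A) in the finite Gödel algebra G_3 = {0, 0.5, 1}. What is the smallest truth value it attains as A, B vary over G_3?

The minimum is attained at A = 0.5, B = 0:
  (B ∧ A) = min(0, 0.5) = 0
  (A ⊃ (B ∧ A)): 0.5 > 0, so result = 0
  ((A ⊃ (B ∧ A)) ⊃ A): 0 ≤ 0.5, so result = 1
  ¬((A ⊃ (B ∧ A)) ⊃ A): Gödel ¬ of 1 = 0 (operand ≠ 0)
Checking all 9 assignments confirms none give a value below 0.00.

0.00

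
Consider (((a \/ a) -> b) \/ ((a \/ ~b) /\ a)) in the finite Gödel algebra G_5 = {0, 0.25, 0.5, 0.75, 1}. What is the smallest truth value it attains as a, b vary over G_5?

The minimum is attained at a = 0.25, b = 0:
  (a \/ a) = max(0.25, 0.25) = 0.25
  ((a \/ a) -> b): 0.25 > 0, so result = 0
  ~b: Gödel ¬ of 0 = 1 (operand is 0)
  (a \/ ~b) = max(0.25, 1) = 1
  ((a \/ ~b) /\ a) = min(1, 0.25) = 0.25
  (((a \/ a) -> b) \/ ((a \/ ~b) /\ a)) = max(0, 0.25) = 0.25
Checking all 25 assignments confirms none give a value below 0.25.

0.25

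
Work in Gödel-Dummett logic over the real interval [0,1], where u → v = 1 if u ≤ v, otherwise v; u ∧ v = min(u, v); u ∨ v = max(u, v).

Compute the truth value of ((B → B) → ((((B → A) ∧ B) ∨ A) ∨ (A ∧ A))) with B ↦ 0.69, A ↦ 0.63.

(B → B): 0.69 ≤ 0.69, so result = 1
(B → A): 0.69 > 0.63, so result = 0.63
((B → A) ∧ B) = min(0.63, 0.69) = 0.63
(((B → A) ∧ B) ∨ A) = max(0.63, 0.63) = 0.63
(A ∧ A) = min(0.63, 0.63) = 0.63
((((B → A) ∧ B) ∨ A) ∨ (A ∧ A)) = max(0.63, 0.63) = 0.63
((B → B) → ((((B → A) ∧ B) ∨ A) ∨ (A ∧ A))): 1 > 0.63, so result = 0.63

0.63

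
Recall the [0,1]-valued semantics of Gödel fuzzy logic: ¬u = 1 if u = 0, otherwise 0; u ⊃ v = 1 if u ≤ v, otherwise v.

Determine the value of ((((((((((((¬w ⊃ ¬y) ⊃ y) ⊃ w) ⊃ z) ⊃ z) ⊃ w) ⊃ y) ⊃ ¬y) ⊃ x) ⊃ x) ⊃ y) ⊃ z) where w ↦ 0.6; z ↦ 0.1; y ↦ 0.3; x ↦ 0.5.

¬w: Gödel ¬ of 0.6 = 0 (operand ≠ 0)
¬y: Gödel ¬ of 0.3 = 0 (operand ≠ 0)
(¬w ⊃ ¬y): 0 ≤ 0, so result = 1
((¬w ⊃ ¬y) ⊃ y): 1 > 0.3, so result = 0.3
(((¬w ⊃ ¬y) ⊃ y) ⊃ w): 0.3 ≤ 0.6, so result = 1
((((¬w ⊃ ¬y) ⊃ y) ⊃ w) ⊃ z): 1 > 0.1, so result = 0.1
(((((¬w ⊃ ¬y) ⊃ y) ⊃ w) ⊃ z) ⊃ z): 0.1 ≤ 0.1, so result = 1
((((((¬w ⊃ ¬y) ⊃ y) ⊃ w) ⊃ z) ⊃ z) ⊃ w): 1 > 0.6, so result = 0.6
(((((((¬w ⊃ ¬y) ⊃ y) ⊃ w) ⊃ z) ⊃ z) ⊃ w) ⊃ y): 0.6 > 0.3, so result = 0.3
¬y: Gödel ¬ of 0.3 = 0 (operand ≠ 0)
((((((((¬w ⊃ ¬y) ⊃ y) ⊃ w) ⊃ z) ⊃ z) ⊃ w) ⊃ y) ⊃ ¬y): 0.3 > 0, so result = 0
(((((((((¬w ⊃ ¬y) ⊃ y) ⊃ w) ⊃ z) ⊃ z) ⊃ w) ⊃ y) ⊃ ¬y) ⊃ x): 0 ≤ 0.5, so result = 1
((((((((((¬w ⊃ ¬y) ⊃ y) ⊃ w) ⊃ z) ⊃ z) ⊃ w) ⊃ y) ⊃ ¬y) ⊃ x) ⊃ x): 1 > 0.5, so result = 0.5
(((((((((((¬w ⊃ ¬y) ⊃ y) ⊃ w) ⊃ z) ⊃ z) ⊃ w) ⊃ y) ⊃ ¬y) ⊃ x) ⊃ x) ⊃ y): 0.5 > 0.3, so result = 0.3
((((((((((((¬w ⊃ ¬y) ⊃ y) ⊃ w) ⊃ z) ⊃ z) ⊃ w) ⊃ y) ⊃ ¬y) ⊃ x) ⊃ x) ⊃ y) ⊃ z): 0.3 > 0.1, so result = 0.1

0.10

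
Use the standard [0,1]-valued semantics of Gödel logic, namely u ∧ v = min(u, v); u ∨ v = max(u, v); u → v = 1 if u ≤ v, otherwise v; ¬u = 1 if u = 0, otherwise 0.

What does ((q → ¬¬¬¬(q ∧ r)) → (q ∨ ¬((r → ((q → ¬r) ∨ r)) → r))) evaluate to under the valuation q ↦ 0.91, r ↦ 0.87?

0.91

(q ∧ r) = min(0.91, 0.87) = 0.87
¬(q ∧ r): Gödel ¬ of 0.87 = 0 (operand ≠ 0)
¬¬(q ∧ r): Gödel ¬ of 0 = 1 (operand is 0)
¬¬¬(q ∧ r): Gödel ¬ of 1 = 0 (operand ≠ 0)
¬¬¬¬(q ∧ r): Gödel ¬ of 0 = 1 (operand is 0)
(q → ¬¬¬¬(q ∧ r)): 0.91 ≤ 1, so result = 1
¬r: Gödel ¬ of 0.87 = 0 (operand ≠ 0)
(q → ¬r): 0.91 > 0, so result = 0
((q → ¬r) ∨ r) = max(0, 0.87) = 0.87
(r → ((q → ¬r) ∨ r)): 0.87 ≤ 0.87, so result = 1
((r → ((q → ¬r) ∨ r)) → r): 1 > 0.87, so result = 0.87
¬((r → ((q → ¬r) ∨ r)) → r): Gödel ¬ of 0.87 = 0 (operand ≠ 0)
(q ∨ ¬((r → ((q → ¬r) ∨ r)) → r)) = max(0.91, 0) = 0.91
((q → ¬¬¬¬(q ∧ r)) → (q ∨ ¬((r → ((q → ¬r) ∨ r)) → r))): 1 > 0.91, so result = 0.91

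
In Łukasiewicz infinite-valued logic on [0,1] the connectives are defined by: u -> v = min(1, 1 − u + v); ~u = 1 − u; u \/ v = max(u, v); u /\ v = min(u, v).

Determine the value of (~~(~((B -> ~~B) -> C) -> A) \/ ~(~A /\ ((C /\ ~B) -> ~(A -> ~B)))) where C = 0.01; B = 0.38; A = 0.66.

~B: Łukasiewicz ¬ gives 1 − 0.38 = 0.62
~~B: Łukasiewicz ¬ gives 1 − 0.62 = 0.38
(B -> ~~B): min(1, 1 − 0.38 + 0.38) = 1
((B -> ~~B) -> C): min(1, 1 − 1 + 0.01) = 0.01
~((B -> ~~B) -> C): Łukasiewicz ¬ gives 1 − 0.01 = 0.99
(~((B -> ~~B) -> C) -> A): min(1, 1 − 0.99 + 0.66) = 0.67
~(~((B -> ~~B) -> C) -> A): Łukasiewicz ¬ gives 1 − 0.67 = 0.33
~~(~((B -> ~~B) -> C) -> A): Łukasiewicz ¬ gives 1 − 0.33 = 0.67
~A: Łukasiewicz ¬ gives 1 − 0.66 = 0.34
~B: Łukasiewicz ¬ gives 1 − 0.38 = 0.62
(C /\ ~B) = min(0.01, 0.62) = 0.01
~B: Łukasiewicz ¬ gives 1 − 0.38 = 0.62
(A -> ~B): min(1, 1 − 0.66 + 0.62) = 0.96
~(A -> ~B): Łukasiewicz ¬ gives 1 − 0.96 = 0.04
((C /\ ~B) -> ~(A -> ~B)): min(1, 1 − 0.01 + 0.04) = 1
(~A /\ ((C /\ ~B) -> ~(A -> ~B))) = min(0.34, 1) = 0.34
~(~A /\ ((C /\ ~B) -> ~(A -> ~B))): Łukasiewicz ¬ gives 1 − 0.34 = 0.66
(~~(~((B -> ~~B) -> C) -> A) \/ ~(~A /\ ((C /\ ~B) -> ~(A -> ~B)))) = max(0.67, 0.66) = 0.67

0.67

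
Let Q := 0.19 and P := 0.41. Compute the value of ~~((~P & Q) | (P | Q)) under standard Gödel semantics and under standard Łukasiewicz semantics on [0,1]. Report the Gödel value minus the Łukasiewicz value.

0.59

Gödel evaluation:
  ~P: Gödel ¬ of 0.41 = 0 (operand ≠ 0)
  (~P & Q) = min(0, 0.19) = 0
  (P | Q) = max(0.41, 0.19) = 0.41
  ((~P & Q) | (P | Q)) = max(0, 0.41) = 0.41
  ~((~P & Q) | (P | Q)): Gödel ¬ of 0.41 = 0 (operand ≠ 0)
  ~~((~P & Q) | (P | Q)): Gödel ¬ of 0 = 1 (operand is 0)
  Gödel value = 1
Łukasiewicz evaluation:
  ~P: Łukasiewicz ¬ gives 1 − 0.41 = 0.59
  (~P & Q) = min(0.59, 0.19) = 0.19
  (P | Q) = max(0.41, 0.19) = 0.41
  ((~P & Q) | (P | Q)) = max(0.19, 0.41) = 0.41
  ~((~P & Q) | (P | Q)): Łukasiewicz ¬ gives 1 − 0.41 = 0.59
  ~~((~P & Q) | (P | Q)): Łukasiewicz ¬ gives 1 − 0.59 = 0.41
  Łukasiewicz value = 0.41
Difference: 1 − 0.41 = 0.59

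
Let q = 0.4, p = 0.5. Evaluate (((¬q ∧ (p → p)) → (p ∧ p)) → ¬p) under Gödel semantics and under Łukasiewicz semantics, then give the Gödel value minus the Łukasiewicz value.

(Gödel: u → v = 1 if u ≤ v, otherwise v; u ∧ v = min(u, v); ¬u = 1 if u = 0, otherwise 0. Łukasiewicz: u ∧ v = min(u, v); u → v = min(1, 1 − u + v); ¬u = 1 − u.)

Gödel evaluation:
  ¬q: Gödel ¬ of 0.4 = 0 (operand ≠ 0)
  (p → p): 0.5 ≤ 0.5, so result = 1
  (¬q ∧ (p → p)) = min(0, 1) = 0
  (p ∧ p) = min(0.5, 0.5) = 0.5
  ((¬q ∧ (p → p)) → (p ∧ p)): 0 ≤ 0.5, so result = 1
  ¬p: Gödel ¬ of 0.5 = 0 (operand ≠ 0)
  (((¬q ∧ (p → p)) → (p ∧ p)) → ¬p): 1 > 0, so result = 0
  Gödel value = 0
Łukasiewicz evaluation:
  ¬q: Łukasiewicz ¬ gives 1 − 0.4 = 0.6
  (p → p): min(1, 1 − 0.5 + 0.5) = 1
  (¬q ∧ (p → p)) = min(0.6, 1) = 0.6
  (p ∧ p) = min(0.5, 0.5) = 0.5
  ((¬q ∧ (p → p)) → (p ∧ p)): min(1, 1 − 0.6 + 0.5) = 0.9
  ¬p: Łukasiewicz ¬ gives 1 − 0.5 = 0.5
  (((¬q ∧ (p → p)) → (p ∧ p)) → ¬p): min(1, 1 − 0.9 + 0.5) = 0.6
  Łukasiewicz value = 0.6
Difference: 0 − 0.6 = -0.60

-0.60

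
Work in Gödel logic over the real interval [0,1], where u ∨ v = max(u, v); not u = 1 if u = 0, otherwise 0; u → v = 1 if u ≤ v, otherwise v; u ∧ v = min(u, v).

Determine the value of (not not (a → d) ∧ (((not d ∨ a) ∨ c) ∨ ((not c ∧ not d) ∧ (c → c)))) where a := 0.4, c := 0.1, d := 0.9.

(a → d): 0.4 ≤ 0.9, so result = 1
not (a → d): Gödel ¬ of 1 = 0 (operand ≠ 0)
not not (a → d): Gödel ¬ of 0 = 1 (operand is 0)
not d: Gödel ¬ of 0.9 = 0 (operand ≠ 0)
(not d ∨ a) = max(0, 0.4) = 0.4
((not d ∨ a) ∨ c) = max(0.4, 0.1) = 0.4
not c: Gödel ¬ of 0.1 = 0 (operand ≠ 0)
not d: Gödel ¬ of 0.9 = 0 (operand ≠ 0)
(not c ∧ not d) = min(0, 0) = 0
(c → c): 0.1 ≤ 0.1, so result = 1
((not c ∧ not d) ∧ (c → c)) = min(0, 1) = 0
(((not d ∨ a) ∨ c) ∨ ((not c ∧ not d) ∧ (c → c))) = max(0.4, 0) = 0.4
(not not (a → d) ∧ (((not d ∨ a) ∨ c) ∨ ((not c ∧ not d) ∧ (c → c)))) = min(1, 0.4) = 0.4

0.40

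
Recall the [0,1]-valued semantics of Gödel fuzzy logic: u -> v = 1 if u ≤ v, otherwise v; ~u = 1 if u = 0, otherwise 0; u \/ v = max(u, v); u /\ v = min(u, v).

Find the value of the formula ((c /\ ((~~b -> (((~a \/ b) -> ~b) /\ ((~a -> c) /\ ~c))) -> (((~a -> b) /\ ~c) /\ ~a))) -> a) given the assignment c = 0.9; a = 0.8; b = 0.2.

0.80

~b: Gödel ¬ of 0.2 = 0 (operand ≠ 0)
~~b: Gödel ¬ of 0 = 1 (operand is 0)
~a: Gödel ¬ of 0.8 = 0 (operand ≠ 0)
(~a \/ b) = max(0, 0.2) = 0.2
~b: Gödel ¬ of 0.2 = 0 (operand ≠ 0)
((~a \/ b) -> ~b): 0.2 > 0, so result = 0
~a: Gödel ¬ of 0.8 = 0 (operand ≠ 0)
(~a -> c): 0 ≤ 0.9, so result = 1
~c: Gödel ¬ of 0.9 = 0 (operand ≠ 0)
((~a -> c) /\ ~c) = min(1, 0) = 0
(((~a \/ b) -> ~b) /\ ((~a -> c) /\ ~c)) = min(0, 0) = 0
(~~b -> (((~a \/ b) -> ~b) /\ ((~a -> c) /\ ~c))): 1 > 0, so result = 0
~a: Gödel ¬ of 0.8 = 0 (operand ≠ 0)
(~a -> b): 0 ≤ 0.2, so result = 1
~c: Gödel ¬ of 0.9 = 0 (operand ≠ 0)
((~a -> b) /\ ~c) = min(1, 0) = 0
~a: Gödel ¬ of 0.8 = 0 (operand ≠ 0)
(((~a -> b) /\ ~c) /\ ~a) = min(0, 0) = 0
((~~b -> (((~a \/ b) -> ~b) /\ ((~a -> c) /\ ~c))) -> (((~a -> b) /\ ~c) /\ ~a)): 0 ≤ 0, so result = 1
(c /\ ((~~b -> (((~a \/ b) -> ~b) /\ ((~a -> c) /\ ~c))) -> (((~a -> b) /\ ~c) /\ ~a))) = min(0.9, 1) = 0.9
((c /\ ((~~b -> (((~a \/ b) -> ~b) /\ ((~a -> c) /\ ~c))) -> (((~a -> b) /\ ~c) /\ ~a))) -> a): 0.9 > 0.8, so result = 0.8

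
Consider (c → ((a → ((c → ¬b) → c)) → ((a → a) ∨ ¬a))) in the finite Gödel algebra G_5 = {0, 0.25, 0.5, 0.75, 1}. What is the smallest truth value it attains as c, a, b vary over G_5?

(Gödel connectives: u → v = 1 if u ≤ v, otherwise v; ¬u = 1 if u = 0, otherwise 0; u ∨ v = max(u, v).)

Every assignment gives 1. For instance at c = 0, a = 0, b = 0:
  ¬b: Gödel ¬ of 0 = 1 (operand is 0)
  (c → ¬b): 0 ≤ 1, so result = 1
  ((c → ¬b) → c): 1 > 0, so result = 0
  (a → ((c → ¬b) → c)): 0 ≤ 0, so result = 1
  (a → a): 0 ≤ 0, so result = 1
  ¬a: Gödel ¬ of 0 = 1 (operand is 0)
  ((a → a) ∨ ¬a) = max(1, 1) = 1
  ((a → ((c → ¬b) → c)) → ((a → a) ∨ ¬a)): 1 ≤ 1, so result = 1
  (c → ((a → ((c → ¬b) → c)) → ((a → a) ∨ ¬a))): 0 ≤ 1, so result = 1
All 125 assignments give value 1 — the formula is a G_5-tautology.

1.00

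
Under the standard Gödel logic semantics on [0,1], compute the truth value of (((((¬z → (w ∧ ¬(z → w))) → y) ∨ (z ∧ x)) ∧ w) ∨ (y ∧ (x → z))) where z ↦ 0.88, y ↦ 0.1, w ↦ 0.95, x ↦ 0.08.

0.10

¬z: Gödel ¬ of 0.88 = 0 (operand ≠ 0)
(z → w): 0.88 ≤ 0.95, so result = 1
¬(z → w): Gödel ¬ of 1 = 0 (operand ≠ 0)
(w ∧ ¬(z → w)) = min(0.95, 0) = 0
(¬z → (w ∧ ¬(z → w))): 0 ≤ 0, so result = 1
((¬z → (w ∧ ¬(z → w))) → y): 1 > 0.1, so result = 0.1
(z ∧ x) = min(0.88, 0.08) = 0.08
(((¬z → (w ∧ ¬(z → w))) → y) ∨ (z ∧ x)) = max(0.1, 0.08) = 0.1
((((¬z → (w ∧ ¬(z → w))) → y) ∨ (z ∧ x)) ∧ w) = min(0.1, 0.95) = 0.1
(x → z): 0.08 ≤ 0.88, so result = 1
(y ∧ (x → z)) = min(0.1, 1) = 0.1
(((((¬z → (w ∧ ¬(z → w))) → y) ∨ (z ∧ x)) ∧ w) ∨ (y ∧ (x → z))) = max(0.1, 0.1) = 0.1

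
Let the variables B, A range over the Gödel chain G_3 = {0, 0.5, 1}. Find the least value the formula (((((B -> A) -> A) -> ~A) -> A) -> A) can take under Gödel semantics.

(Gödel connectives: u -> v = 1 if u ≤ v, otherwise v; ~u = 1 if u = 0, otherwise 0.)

The minimum is attained at B = 0, A = 0.5:
  (B -> A): 0 ≤ 0.5, so result = 1
  ((B -> A) -> A): 1 > 0.5, so result = 0.5
  ~A: Gödel ¬ of 0.5 = 0 (operand ≠ 0)
  (((B -> A) -> A) -> ~A): 0.5 > 0, so result = 0
  ((((B -> A) -> A) -> ~A) -> A): 0 ≤ 0.5, so result = 1
  (((((B -> A) -> A) -> ~A) -> A) -> A): 1 > 0.5, so result = 0.5
Checking all 9 assignments confirms none give a value below 0.50.

0.50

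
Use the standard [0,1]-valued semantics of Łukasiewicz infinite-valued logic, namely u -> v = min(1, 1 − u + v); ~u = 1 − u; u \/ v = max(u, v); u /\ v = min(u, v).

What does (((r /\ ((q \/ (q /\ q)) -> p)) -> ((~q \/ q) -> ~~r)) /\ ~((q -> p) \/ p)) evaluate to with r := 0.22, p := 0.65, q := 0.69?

0.04

(q /\ q) = min(0.69, 0.69) = 0.69
(q \/ (q /\ q)) = max(0.69, 0.69) = 0.69
((q \/ (q /\ q)) -> p): min(1, 1 − 0.69 + 0.65) = 0.96
(r /\ ((q \/ (q /\ q)) -> p)) = min(0.22, 0.96) = 0.22
~q: Łukasiewicz ¬ gives 1 − 0.69 = 0.31
(~q \/ q) = max(0.31, 0.69) = 0.69
~r: Łukasiewicz ¬ gives 1 − 0.22 = 0.78
~~r: Łukasiewicz ¬ gives 1 − 0.78 = 0.22
((~q \/ q) -> ~~r): min(1, 1 − 0.69 + 0.22) = 0.53
((r /\ ((q \/ (q /\ q)) -> p)) -> ((~q \/ q) -> ~~r)): min(1, 1 − 0.22 + 0.53) = 1
(q -> p): min(1, 1 − 0.69 + 0.65) = 0.96
((q -> p) \/ p) = max(0.96, 0.65) = 0.96
~((q -> p) \/ p): Łukasiewicz ¬ gives 1 − 0.96 = 0.04
(((r /\ ((q \/ (q /\ q)) -> p)) -> ((~q \/ q) -> ~~r)) /\ ~((q -> p) \/ p)) = min(1, 0.04) = 0.04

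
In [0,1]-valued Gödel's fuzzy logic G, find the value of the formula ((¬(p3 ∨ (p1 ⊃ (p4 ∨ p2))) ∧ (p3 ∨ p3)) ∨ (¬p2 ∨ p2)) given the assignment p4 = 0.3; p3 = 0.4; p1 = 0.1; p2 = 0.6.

0.60

(p4 ∨ p2) = max(0.3, 0.6) = 0.6
(p1 ⊃ (p4 ∨ p2)): 0.1 ≤ 0.6, so result = 1
(p3 ∨ (p1 ⊃ (p4 ∨ p2))) = max(0.4, 1) = 1
¬(p3 ∨ (p1 ⊃ (p4 ∨ p2))): Gödel ¬ of 1 = 0 (operand ≠ 0)
(p3 ∨ p3) = max(0.4, 0.4) = 0.4
(¬(p3 ∨ (p1 ⊃ (p4 ∨ p2))) ∧ (p3 ∨ p3)) = min(0, 0.4) = 0
¬p2: Gödel ¬ of 0.6 = 0 (operand ≠ 0)
(¬p2 ∨ p2) = max(0, 0.6) = 0.6
((¬(p3 ∨ (p1 ⊃ (p4 ∨ p2))) ∧ (p3 ∨ p3)) ∨ (¬p2 ∨ p2)) = max(0, 0.6) = 0.6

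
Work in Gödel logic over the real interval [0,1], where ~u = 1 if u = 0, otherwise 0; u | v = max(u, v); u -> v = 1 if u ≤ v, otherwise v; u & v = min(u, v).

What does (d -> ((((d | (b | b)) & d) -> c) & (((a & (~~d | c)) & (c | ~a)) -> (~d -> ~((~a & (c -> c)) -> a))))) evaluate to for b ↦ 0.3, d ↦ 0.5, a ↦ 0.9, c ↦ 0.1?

(b | b) = max(0.3, 0.3) = 0.3
(d | (b | b)) = max(0.5, 0.3) = 0.5
((d | (b | b)) & d) = min(0.5, 0.5) = 0.5
(((d | (b | b)) & d) -> c): 0.5 > 0.1, so result = 0.1
~d: Gödel ¬ of 0.5 = 0 (operand ≠ 0)
~~d: Gödel ¬ of 0 = 1 (operand is 0)
(~~d | c) = max(1, 0.1) = 1
(a & (~~d | c)) = min(0.9, 1) = 0.9
~a: Gödel ¬ of 0.9 = 0 (operand ≠ 0)
(c | ~a) = max(0.1, 0) = 0.1
((a & (~~d | c)) & (c | ~a)) = min(0.9, 0.1) = 0.1
~d: Gödel ¬ of 0.5 = 0 (operand ≠ 0)
~a: Gödel ¬ of 0.9 = 0 (operand ≠ 0)
(c -> c): 0.1 ≤ 0.1, so result = 1
(~a & (c -> c)) = min(0, 1) = 0
((~a & (c -> c)) -> a): 0 ≤ 0.9, so result = 1
~((~a & (c -> c)) -> a): Gödel ¬ of 1 = 0 (operand ≠ 0)
(~d -> ~((~a & (c -> c)) -> a)): 0 ≤ 0, so result = 1
(((a & (~~d | c)) & (c | ~a)) -> (~d -> ~((~a & (c -> c)) -> a))): 0.1 ≤ 1, so result = 1
((((d | (b | b)) & d) -> c) & (((a & (~~d | c)) & (c | ~a)) -> (~d -> ~((~a & (c -> c)) -> a)))) = min(0.1, 1) = 0.1
(d -> ((((d | (b | b)) & d) -> c) & (((a & (~~d | c)) & (c | ~a)) -> (~d -> ~((~a & (c -> c)) -> a))))): 0.5 > 0.1, so result = 0.1

0.10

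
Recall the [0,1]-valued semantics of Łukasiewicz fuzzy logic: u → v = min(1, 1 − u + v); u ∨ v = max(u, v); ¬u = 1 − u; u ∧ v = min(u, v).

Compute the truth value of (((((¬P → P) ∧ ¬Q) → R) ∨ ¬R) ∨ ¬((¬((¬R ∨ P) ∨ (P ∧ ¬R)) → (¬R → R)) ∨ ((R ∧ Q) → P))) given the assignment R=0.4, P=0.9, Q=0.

¬P: Łukasiewicz ¬ gives 1 − 0.9 = 0.1
(¬P → P): min(1, 1 − 0.1 + 0.9) = 1
¬Q: Łukasiewicz ¬ gives 1 − 0 = 1
((¬P → P) ∧ ¬Q) = min(1, 1) = 1
(((¬P → P) ∧ ¬Q) → R): min(1, 1 − 1 + 0.4) = 0.4
¬R: Łukasiewicz ¬ gives 1 − 0.4 = 0.6
((((¬P → P) ∧ ¬Q) → R) ∨ ¬R) = max(0.4, 0.6) = 0.6
¬R: Łukasiewicz ¬ gives 1 − 0.4 = 0.6
(¬R ∨ P) = max(0.6, 0.9) = 0.9
¬R: Łukasiewicz ¬ gives 1 − 0.4 = 0.6
(P ∧ ¬R) = min(0.9, 0.6) = 0.6
((¬R ∨ P) ∨ (P ∧ ¬R)) = max(0.9, 0.6) = 0.9
¬((¬R ∨ P) ∨ (P ∧ ¬R)): Łukasiewicz ¬ gives 1 − 0.9 = 0.1
¬R: Łukasiewicz ¬ gives 1 − 0.4 = 0.6
(¬R → R): min(1, 1 − 0.6 + 0.4) = 0.8
(¬((¬R ∨ P) ∨ (P ∧ ¬R)) → (¬R → R)): min(1, 1 − 0.1 + 0.8) = 1
(R ∧ Q) = min(0.4, 0) = 0
((R ∧ Q) → P): min(1, 1 − 0 + 0.9) = 1
((¬((¬R ∨ P) ∨ (P ∧ ¬R)) → (¬R → R)) ∨ ((R ∧ Q) → P)) = max(1, 1) = 1
¬((¬((¬R ∨ P) ∨ (P ∧ ¬R)) → (¬R → R)) ∨ ((R ∧ Q) → P)): Łukasiewicz ¬ gives 1 − 1 = 0
(((((¬P → P) ∧ ¬Q) → R) ∨ ¬R) ∨ ¬((¬((¬R ∨ P) ∨ (P ∧ ¬R)) → (¬R → R)) ∨ ((R ∧ Q) → P))) = max(0.6, 0) = 0.6

0.60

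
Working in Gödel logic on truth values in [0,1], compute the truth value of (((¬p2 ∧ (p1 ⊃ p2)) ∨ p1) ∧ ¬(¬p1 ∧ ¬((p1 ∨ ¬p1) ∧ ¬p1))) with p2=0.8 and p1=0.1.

¬p2: Gödel ¬ of 0.8 = 0 (operand ≠ 0)
(p1 ⊃ p2): 0.1 ≤ 0.8, so result = 1
(¬p2 ∧ (p1 ⊃ p2)) = min(0, 1) = 0
((¬p2 ∧ (p1 ⊃ p2)) ∨ p1) = max(0, 0.1) = 0.1
¬p1: Gödel ¬ of 0.1 = 0 (operand ≠ 0)
¬p1: Gödel ¬ of 0.1 = 0 (operand ≠ 0)
(p1 ∨ ¬p1) = max(0.1, 0) = 0.1
¬p1: Gödel ¬ of 0.1 = 0 (operand ≠ 0)
((p1 ∨ ¬p1) ∧ ¬p1) = min(0.1, 0) = 0
¬((p1 ∨ ¬p1) ∧ ¬p1): Gödel ¬ of 0 = 1 (operand is 0)
(¬p1 ∧ ¬((p1 ∨ ¬p1) ∧ ¬p1)) = min(0, 1) = 0
¬(¬p1 ∧ ¬((p1 ∨ ¬p1) ∧ ¬p1)): Gödel ¬ of 0 = 1 (operand is 0)
(((¬p2 ∧ (p1 ⊃ p2)) ∨ p1) ∧ ¬(¬p1 ∧ ¬((p1 ∨ ¬p1) ∧ ¬p1))) = min(0.1, 1) = 0.1

0.10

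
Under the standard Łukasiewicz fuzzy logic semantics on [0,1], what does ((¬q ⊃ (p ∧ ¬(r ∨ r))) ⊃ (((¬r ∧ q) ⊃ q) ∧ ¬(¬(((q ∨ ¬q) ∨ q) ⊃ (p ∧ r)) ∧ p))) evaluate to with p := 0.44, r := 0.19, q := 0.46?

¬q: Łukasiewicz ¬ gives 1 − 0.46 = 0.54
(r ∨ r) = max(0.19, 0.19) = 0.19
¬(r ∨ r): Łukasiewicz ¬ gives 1 − 0.19 = 0.81
(p ∧ ¬(r ∨ r)) = min(0.44, 0.81) = 0.44
(¬q ⊃ (p ∧ ¬(r ∨ r))): min(1, 1 − 0.54 + 0.44) = 0.9
¬r: Łukasiewicz ¬ gives 1 − 0.19 = 0.81
(¬r ∧ q) = min(0.81, 0.46) = 0.46
((¬r ∧ q) ⊃ q): min(1, 1 − 0.46 + 0.46) = 1
¬q: Łukasiewicz ¬ gives 1 − 0.46 = 0.54
(q ∨ ¬q) = max(0.46, 0.54) = 0.54
((q ∨ ¬q) ∨ q) = max(0.54, 0.46) = 0.54
(p ∧ r) = min(0.44, 0.19) = 0.19
(((q ∨ ¬q) ∨ q) ⊃ (p ∧ r)): min(1, 1 − 0.54 + 0.19) = 0.65
¬(((q ∨ ¬q) ∨ q) ⊃ (p ∧ r)): Łukasiewicz ¬ gives 1 − 0.65 = 0.35
(¬(((q ∨ ¬q) ∨ q) ⊃ (p ∧ r)) ∧ p) = min(0.35, 0.44) = 0.35
¬(¬(((q ∨ ¬q) ∨ q) ⊃ (p ∧ r)) ∧ p): Łukasiewicz ¬ gives 1 − 0.35 = 0.65
(((¬r ∧ q) ⊃ q) ∧ ¬(¬(((q ∨ ¬q) ∨ q) ⊃ (p ∧ r)) ∧ p)) = min(1, 0.65) = 0.65
((¬q ⊃ (p ∧ ¬(r ∨ r))) ⊃ (((¬r ∧ q) ⊃ q) ∧ ¬(¬(((q ∨ ¬q) ∨ q) ⊃ (p ∧ r)) ∧ p))): min(1, 1 − 0.9 + 0.65) = 0.75

0.75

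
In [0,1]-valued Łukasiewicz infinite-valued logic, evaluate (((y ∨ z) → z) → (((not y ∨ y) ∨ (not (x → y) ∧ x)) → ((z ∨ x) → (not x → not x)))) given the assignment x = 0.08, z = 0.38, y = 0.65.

1.00

(y ∨ z) = max(0.65, 0.38) = 0.65
((y ∨ z) → z): min(1, 1 − 0.65 + 0.38) = 0.73
not y: Łukasiewicz ¬ gives 1 − 0.65 = 0.35
(not y ∨ y) = max(0.35, 0.65) = 0.65
(x → y): min(1, 1 − 0.08 + 0.65) = 1
not (x → y): Łukasiewicz ¬ gives 1 − 1 = 0
(not (x → y) ∧ x) = min(0, 0.08) = 0
((not y ∨ y) ∨ (not (x → y) ∧ x)) = max(0.65, 0) = 0.65
(z ∨ x) = max(0.38, 0.08) = 0.38
not x: Łukasiewicz ¬ gives 1 − 0.08 = 0.92
not x: Łukasiewicz ¬ gives 1 − 0.08 = 0.92
(not x → not x): min(1, 1 − 0.92 + 0.92) = 1
((z ∨ x) → (not x → not x)): min(1, 1 − 0.38 + 1) = 1
(((not y ∨ y) ∨ (not (x → y) ∧ x)) → ((z ∨ x) → (not x → not x))): min(1, 1 − 0.65 + 1) = 1
(((y ∨ z) → z) → (((not y ∨ y) ∨ (not (x → y) ∧ x)) → ((z ∨ x) → (not x → not x)))): min(1, 1 − 0.73 + 1) = 1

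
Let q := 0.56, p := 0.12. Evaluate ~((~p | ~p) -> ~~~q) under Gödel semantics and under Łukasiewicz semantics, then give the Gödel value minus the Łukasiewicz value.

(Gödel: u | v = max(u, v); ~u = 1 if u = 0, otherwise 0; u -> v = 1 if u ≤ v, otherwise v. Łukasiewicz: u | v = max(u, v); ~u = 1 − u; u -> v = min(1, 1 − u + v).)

-0.44

Gödel evaluation:
  ~p: Gödel ¬ of 0.12 = 0 (operand ≠ 0)
  ~p: Gödel ¬ of 0.12 = 0 (operand ≠ 0)
  (~p | ~p) = max(0, 0) = 0
  ~q: Gödel ¬ of 0.56 = 0 (operand ≠ 0)
  ~~q: Gödel ¬ of 0 = 1 (operand is 0)
  ~~~q: Gödel ¬ of 1 = 0 (operand ≠ 0)
  ((~p | ~p) -> ~~~q): 0 ≤ 0, so result = 1
  ~((~p | ~p) -> ~~~q): Gödel ¬ of 1 = 0 (operand ≠ 0)
  Gödel value = 0
Łukasiewicz evaluation:
  ~p: Łukasiewicz ¬ gives 1 − 0.12 = 0.88
  ~p: Łukasiewicz ¬ gives 1 − 0.12 = 0.88
  (~p | ~p) = max(0.88, 0.88) = 0.88
  ~q: Łukasiewicz ¬ gives 1 − 0.56 = 0.44
  ~~q: Łukasiewicz ¬ gives 1 − 0.44 = 0.56
  ~~~q: Łukasiewicz ¬ gives 1 − 0.56 = 0.44
  ((~p | ~p) -> ~~~q): min(1, 1 − 0.88 + 0.44) = 0.56
  ~((~p | ~p) -> ~~~q): Łukasiewicz ¬ gives 1 − 0.56 = 0.44
  Łukasiewicz value = 0.44
Difference: 0 − 0.44 = -0.44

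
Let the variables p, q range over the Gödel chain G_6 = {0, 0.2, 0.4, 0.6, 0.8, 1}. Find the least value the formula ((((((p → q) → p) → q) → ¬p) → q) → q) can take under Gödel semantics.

The minimum is attained at p = 0.2, q = 0.2:
  (p → q): 0.2 ≤ 0.2, so result = 1
  ((p → q) → p): 1 > 0.2, so result = 0.2
  (((p → q) → p) → q): 0.2 ≤ 0.2, so result = 1
  ¬p: Gödel ¬ of 0.2 = 0 (operand ≠ 0)
  ((((p → q) → p) → q) → ¬p): 1 > 0, so result = 0
  (((((p → q) → p) → q) → ¬p) → q): 0 ≤ 0.2, so result = 1
  ((((((p → q) → p) → q) → ¬p) → q) → q): 1 > 0.2, so result = 0.2
Checking all 36 assignments confirms none give a value below 0.20.

0.20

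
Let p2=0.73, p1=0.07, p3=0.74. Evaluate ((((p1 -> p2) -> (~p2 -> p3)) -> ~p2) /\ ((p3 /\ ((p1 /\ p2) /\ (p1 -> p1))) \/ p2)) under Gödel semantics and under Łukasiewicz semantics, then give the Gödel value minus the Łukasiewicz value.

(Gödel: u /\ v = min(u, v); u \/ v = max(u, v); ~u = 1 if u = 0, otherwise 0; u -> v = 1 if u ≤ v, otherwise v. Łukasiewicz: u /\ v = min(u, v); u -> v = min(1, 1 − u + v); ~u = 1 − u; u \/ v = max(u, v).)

Gödel evaluation:
  (p1 -> p2): 0.07 ≤ 0.73, so result = 1
  ~p2: Gödel ¬ of 0.73 = 0 (operand ≠ 0)
  (~p2 -> p3): 0 ≤ 0.74, so result = 1
  ((p1 -> p2) -> (~p2 -> p3)): 1 ≤ 1, so result = 1
  ~p2: Gödel ¬ of 0.73 = 0 (operand ≠ 0)
  (((p1 -> p2) -> (~p2 -> p3)) -> ~p2): 1 > 0, so result = 0
  (p1 /\ p2) = min(0.07, 0.73) = 0.07
  (p1 -> p1): 0.07 ≤ 0.07, so result = 1
  ((p1 /\ p2) /\ (p1 -> p1)) = min(0.07, 1) = 0.07
  (p3 /\ ((p1 /\ p2) /\ (p1 -> p1))) = min(0.74, 0.07) = 0.07
  ((p3 /\ ((p1 /\ p2) /\ (p1 -> p1))) \/ p2) = max(0.07, 0.73) = 0.73
  ((((p1 -> p2) -> (~p2 -> p3)) -> ~p2) /\ ((p3 /\ ((p1 /\ p2) /\ (p1 -> p1))) \/ p2)) = min(0, 0.73) = 0
  Gödel value = 0
Łukasiewicz evaluation:
  (p1 -> p2): min(1, 1 − 0.07 + 0.73) = 1
  ~p2: Łukasiewicz ¬ gives 1 − 0.73 = 0.27
  (~p2 -> p3): min(1, 1 − 0.27 + 0.74) = 1
  ((p1 -> p2) -> (~p2 -> p3)): min(1, 1 − 1 + 1) = 1
  ~p2: Łukasiewicz ¬ gives 1 − 0.73 = 0.27
  (((p1 -> p2) -> (~p2 -> p3)) -> ~p2): min(1, 1 − 1 + 0.27) = 0.27
  (p1 /\ p2) = min(0.07, 0.73) = 0.07
  (p1 -> p1): min(1, 1 − 0.07 + 0.07) = 1
  ((p1 /\ p2) /\ (p1 -> p1)) = min(0.07, 1) = 0.07
  (p3 /\ ((p1 /\ p2) /\ (p1 -> p1))) = min(0.74, 0.07) = 0.07
  ((p3 /\ ((p1 /\ p2) /\ (p1 -> p1))) \/ p2) = max(0.07, 0.73) = 0.73
  ((((p1 -> p2) -> (~p2 -> p3)) -> ~p2) /\ ((p3 /\ ((p1 /\ p2) /\ (p1 -> p1))) \/ p2)) = min(0.27, 0.73) = 0.27
  Łukasiewicz value = 0.27
Difference: 0 − 0.27 = -0.27

-0.27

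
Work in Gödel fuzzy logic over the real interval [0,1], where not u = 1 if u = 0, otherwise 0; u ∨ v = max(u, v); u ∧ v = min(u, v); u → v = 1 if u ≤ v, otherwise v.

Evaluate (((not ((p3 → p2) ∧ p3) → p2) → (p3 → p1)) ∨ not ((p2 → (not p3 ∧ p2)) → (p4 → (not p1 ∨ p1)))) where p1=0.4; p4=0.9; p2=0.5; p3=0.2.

1.00

(p3 → p2): 0.2 ≤ 0.5, so result = 1
((p3 → p2) ∧ p3) = min(1, 0.2) = 0.2
not ((p3 → p2) ∧ p3): Gödel ¬ of 0.2 = 0 (operand ≠ 0)
(not ((p3 → p2) ∧ p3) → p2): 0 ≤ 0.5, so result = 1
(p3 → p1): 0.2 ≤ 0.4, so result = 1
((not ((p3 → p2) ∧ p3) → p2) → (p3 → p1)): 1 ≤ 1, so result = 1
not p3: Gödel ¬ of 0.2 = 0 (operand ≠ 0)
(not p3 ∧ p2) = min(0, 0.5) = 0
(p2 → (not p3 ∧ p2)): 0.5 > 0, so result = 0
not p1: Gödel ¬ of 0.4 = 0 (operand ≠ 0)
(not p1 ∨ p1) = max(0, 0.4) = 0.4
(p4 → (not p1 ∨ p1)): 0.9 > 0.4, so result = 0.4
((p2 → (not p3 ∧ p2)) → (p4 → (not p1 ∨ p1))): 0 ≤ 0.4, so result = 1
not ((p2 → (not p3 ∧ p2)) → (p4 → (not p1 ∨ p1))): Gödel ¬ of 1 = 0 (operand ≠ 0)
(((not ((p3 → p2) ∧ p3) → p2) → (p3 → p1)) ∨ not ((p2 → (not p3 ∧ p2)) → (p4 → (not p1 ∨ p1)))) = max(1, 0) = 1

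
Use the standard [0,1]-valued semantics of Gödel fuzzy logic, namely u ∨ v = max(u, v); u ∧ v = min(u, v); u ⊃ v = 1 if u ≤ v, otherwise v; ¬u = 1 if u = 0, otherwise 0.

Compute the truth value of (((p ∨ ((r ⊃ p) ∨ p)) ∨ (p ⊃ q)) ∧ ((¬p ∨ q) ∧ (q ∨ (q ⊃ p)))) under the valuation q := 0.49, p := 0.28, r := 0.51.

0.49

(r ⊃ p): 0.51 > 0.28, so result = 0.28
((r ⊃ p) ∨ p) = max(0.28, 0.28) = 0.28
(p ∨ ((r ⊃ p) ∨ p)) = max(0.28, 0.28) = 0.28
(p ⊃ q): 0.28 ≤ 0.49, so result = 1
((p ∨ ((r ⊃ p) ∨ p)) ∨ (p ⊃ q)) = max(0.28, 1) = 1
¬p: Gödel ¬ of 0.28 = 0 (operand ≠ 0)
(¬p ∨ q) = max(0, 0.49) = 0.49
(q ⊃ p): 0.49 > 0.28, so result = 0.28
(q ∨ (q ⊃ p)) = max(0.49, 0.28) = 0.49
((¬p ∨ q) ∧ (q ∨ (q ⊃ p))) = min(0.49, 0.49) = 0.49
(((p ∨ ((r ⊃ p) ∨ p)) ∨ (p ⊃ q)) ∧ ((¬p ∨ q) ∧ (q ∨ (q ⊃ p)))) = min(1, 0.49) = 0.49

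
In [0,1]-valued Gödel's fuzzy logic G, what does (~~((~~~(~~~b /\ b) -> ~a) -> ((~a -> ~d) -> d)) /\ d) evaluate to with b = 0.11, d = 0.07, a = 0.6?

~b: Gödel ¬ of 0.11 = 0 (operand ≠ 0)
~~b: Gödel ¬ of 0 = 1 (operand is 0)
~~~b: Gödel ¬ of 1 = 0 (operand ≠ 0)
(~~~b /\ b) = min(0, 0.11) = 0
~(~~~b /\ b): Gödel ¬ of 0 = 1 (operand is 0)
~~(~~~b /\ b): Gödel ¬ of 1 = 0 (operand ≠ 0)
~~~(~~~b /\ b): Gödel ¬ of 0 = 1 (operand is 0)
~a: Gödel ¬ of 0.6 = 0 (operand ≠ 0)
(~~~(~~~b /\ b) -> ~a): 1 > 0, so result = 0
~a: Gödel ¬ of 0.6 = 0 (operand ≠ 0)
~d: Gödel ¬ of 0.07 = 0 (operand ≠ 0)
(~a -> ~d): 0 ≤ 0, so result = 1
((~a -> ~d) -> d): 1 > 0.07, so result = 0.07
((~~~(~~~b /\ b) -> ~a) -> ((~a -> ~d) -> d)): 0 ≤ 0.07, so result = 1
~((~~~(~~~b /\ b) -> ~a) -> ((~a -> ~d) -> d)): Gödel ¬ of 1 = 0 (operand ≠ 0)
~~((~~~(~~~b /\ b) -> ~a) -> ((~a -> ~d) -> d)): Gödel ¬ of 0 = 1 (operand is 0)
(~~((~~~(~~~b /\ b) -> ~a) -> ((~a -> ~d) -> d)) /\ d) = min(1, 0.07) = 0.07

0.07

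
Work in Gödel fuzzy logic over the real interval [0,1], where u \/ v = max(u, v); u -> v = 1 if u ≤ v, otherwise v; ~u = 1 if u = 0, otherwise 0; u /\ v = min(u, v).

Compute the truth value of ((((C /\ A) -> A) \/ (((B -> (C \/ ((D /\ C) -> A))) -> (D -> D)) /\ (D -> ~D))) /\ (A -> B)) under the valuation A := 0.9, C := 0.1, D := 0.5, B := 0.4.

(C /\ A) = min(0.1, 0.9) = 0.1
((C /\ A) -> A): 0.1 ≤ 0.9, so result = 1
(D /\ C) = min(0.5, 0.1) = 0.1
((D /\ C) -> A): 0.1 ≤ 0.9, so result = 1
(C \/ ((D /\ C) -> A)) = max(0.1, 1) = 1
(B -> (C \/ ((D /\ C) -> A))): 0.4 ≤ 1, so result = 1
(D -> D): 0.5 ≤ 0.5, so result = 1
((B -> (C \/ ((D /\ C) -> A))) -> (D -> D)): 1 ≤ 1, so result = 1
~D: Gödel ¬ of 0.5 = 0 (operand ≠ 0)
(D -> ~D): 0.5 > 0, so result = 0
(((B -> (C \/ ((D /\ C) -> A))) -> (D -> D)) /\ (D -> ~D)) = min(1, 0) = 0
(((C /\ A) -> A) \/ (((B -> (C \/ ((D /\ C) -> A))) -> (D -> D)) /\ (D -> ~D))) = max(1, 0) = 1
(A -> B): 0.9 > 0.4, so result = 0.4
((((C /\ A) -> A) \/ (((B -> (C \/ ((D /\ C) -> A))) -> (D -> D)) /\ (D -> ~D))) /\ (A -> B)) = min(1, 0.4) = 0.4

0.40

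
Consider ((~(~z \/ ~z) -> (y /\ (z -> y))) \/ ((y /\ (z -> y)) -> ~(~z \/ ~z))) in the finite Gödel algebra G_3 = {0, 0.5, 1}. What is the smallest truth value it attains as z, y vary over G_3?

1.00

Every assignment gives 1. For instance at z = 0, y = 0:
  ~z: Gödel ¬ of 0 = 1 (operand is 0)
  ~z: Gödel ¬ of 0 = 1 (operand is 0)
  (~z \/ ~z) = max(1, 1) = 1
  ~(~z \/ ~z): Gödel ¬ of 1 = 0 (operand ≠ 0)
  (z -> y): 0 ≤ 0, so result = 1
  (y /\ (z -> y)) = min(0, 1) = 0
  (~(~z \/ ~z) -> (y /\ (z -> y))): 0 ≤ 0, so result = 1
  (z -> y): 0 ≤ 0, so result = 1
  (y /\ (z -> y)) = min(0, 1) = 0
  ~z: Gödel ¬ of 0 = 1 (operand is 0)
  ~z: Gödel ¬ of 0 = 1 (operand is 0)
  (~z \/ ~z) = max(1, 1) = 1
  ~(~z \/ ~z): Gödel ¬ of 1 = 0 (operand ≠ 0)
  ((y /\ (z -> y)) -> ~(~z \/ ~z)): 0 ≤ 0, so result = 1
  ((~(~z \/ ~z) -> (y /\ (z -> y))) \/ ((y /\ (z -> y)) -> ~(~z \/ ~z))) = max(1, 1) = 1
All 9 assignments give value 1 — the formula is a G_3-tautology.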